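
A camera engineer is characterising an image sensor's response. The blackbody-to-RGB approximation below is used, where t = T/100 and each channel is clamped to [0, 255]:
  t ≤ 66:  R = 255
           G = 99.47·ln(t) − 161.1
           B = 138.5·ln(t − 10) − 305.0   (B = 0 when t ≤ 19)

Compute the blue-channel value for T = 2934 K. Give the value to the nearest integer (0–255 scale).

t = 2934/100 = 29.34; the t ≤ 66 branch applies.
B = 138.5·ln(29.34 − 10) − 305.0 = 138.5·ln 19.34 − 305.0 = 138.5·2.9622 − 305.0 = 105.261.
Rounded: 105.

105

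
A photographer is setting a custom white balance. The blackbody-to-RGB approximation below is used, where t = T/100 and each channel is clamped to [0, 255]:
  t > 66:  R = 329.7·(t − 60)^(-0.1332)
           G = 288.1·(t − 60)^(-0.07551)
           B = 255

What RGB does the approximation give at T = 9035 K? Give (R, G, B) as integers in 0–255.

t = 9035/100 = 90.35; the t > 66 branch applies.
R = 329.7·(90.35 − 60)^(-0.1332) = 329.7·30.35^(-0.1332) = 329.7·0.63471 = 209.264.
G = 288.1·(90.35 − 60)^(-0.07551) = 288.1·30.35^(-0.07551) = 288.1·0.77283 = 222.651.
B = 255 by definition for t > 66.
Rounded: (209, 223, 255).

(209, 223, 255)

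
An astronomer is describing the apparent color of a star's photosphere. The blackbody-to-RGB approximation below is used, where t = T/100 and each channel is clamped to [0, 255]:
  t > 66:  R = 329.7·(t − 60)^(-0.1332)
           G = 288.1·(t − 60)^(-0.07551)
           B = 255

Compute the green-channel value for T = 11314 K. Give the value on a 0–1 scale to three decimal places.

0.837

t = 11314/100 = 113.14; the t > 66 branch applies.
G = 288.1·(113.14 − 60)^(-0.07551) = 288.1·53.14^(-0.07551) = 288.1·0.74082 = 213.431.
On a 0–1 scale: 213.431/255 = 0.8370 → 0.837.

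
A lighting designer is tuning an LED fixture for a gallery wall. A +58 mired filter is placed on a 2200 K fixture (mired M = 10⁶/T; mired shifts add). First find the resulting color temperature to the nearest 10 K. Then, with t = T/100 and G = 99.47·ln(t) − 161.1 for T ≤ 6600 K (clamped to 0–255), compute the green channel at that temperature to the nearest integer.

M_in = 10⁶/2200 = 454.55; M_out = 454.55 + (+58) = 512.55.
T_out = 10⁶/512.55 = 1951.0 K → 1950 K; t = 19.5.
G = 99.47·ln 19.5 − 161.1 = 99.47·2.9704 − 161.1 = 134.367.
Rounded: 134.

134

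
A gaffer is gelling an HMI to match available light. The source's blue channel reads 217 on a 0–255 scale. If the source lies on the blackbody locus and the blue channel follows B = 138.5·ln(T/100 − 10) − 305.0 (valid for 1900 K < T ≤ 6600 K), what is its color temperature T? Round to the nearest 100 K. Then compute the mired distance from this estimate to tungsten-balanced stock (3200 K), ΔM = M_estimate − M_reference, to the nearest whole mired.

ln(t − 10) = (217 + 305.0) / 138.5 = 3.7690.
t − 10 = e^3.7690 = 43.335, so t = 53.335.
T = 100·t = 5333 K → 5300 K to the nearest 100 K.
M_estimate = 10⁶/5300 = 188.68; M_reference = 10⁶/3200 = 312.50.
ΔM = 188.68 − 312.50 = -123.82 → -124 mireds.

-124 mireds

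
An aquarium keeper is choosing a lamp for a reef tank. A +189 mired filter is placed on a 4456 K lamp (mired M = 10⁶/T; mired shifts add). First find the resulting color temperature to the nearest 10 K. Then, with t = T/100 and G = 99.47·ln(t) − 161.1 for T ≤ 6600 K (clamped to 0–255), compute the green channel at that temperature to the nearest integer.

M_in = 10⁶/4456 = 224.42; M_out = 224.42 + (+189) = 413.42.
T_out = 10⁶/413.42 = 2418.9 K → 2420 K; t = 24.2.
G = 99.47·ln 24.2 − 161.1 = 99.47·3.1864 − 161.1 = 155.846.
Rounded: 156.

156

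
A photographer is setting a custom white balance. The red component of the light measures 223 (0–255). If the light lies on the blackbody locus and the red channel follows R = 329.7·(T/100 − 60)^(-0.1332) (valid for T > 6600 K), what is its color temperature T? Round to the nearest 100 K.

(t − 60)^(-0.1332) = 223/329.7 = 0.67637.
t − 60 = 0.67637^(1/-0.1332) = 0.67637^(-7.508) = 18.831, so t = 78.831.
T = 100·t = 7883 K → 7900 K to the nearest 100 K.

7900 K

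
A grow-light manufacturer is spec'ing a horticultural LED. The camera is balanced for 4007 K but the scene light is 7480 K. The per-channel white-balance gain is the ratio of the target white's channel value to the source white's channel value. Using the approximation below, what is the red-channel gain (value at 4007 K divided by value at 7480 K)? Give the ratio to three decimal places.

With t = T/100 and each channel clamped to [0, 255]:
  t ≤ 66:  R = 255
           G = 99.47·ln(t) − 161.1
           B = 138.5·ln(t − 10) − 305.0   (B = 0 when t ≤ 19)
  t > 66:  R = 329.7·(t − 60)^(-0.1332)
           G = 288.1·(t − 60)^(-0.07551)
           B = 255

1.107

At 7480 K (t = 74.8):
  R = 329.7·(74.8 − 60)^(-0.1332) = 329.7·14.8^(-0.1332) = 329.7·0.69843 = 230.271.
At 4007 K (t = 40.07):
  R = 255 by definition for t ≤ 66.
Gain = 255.000 / 230.271 = 1.1074 → 1.107.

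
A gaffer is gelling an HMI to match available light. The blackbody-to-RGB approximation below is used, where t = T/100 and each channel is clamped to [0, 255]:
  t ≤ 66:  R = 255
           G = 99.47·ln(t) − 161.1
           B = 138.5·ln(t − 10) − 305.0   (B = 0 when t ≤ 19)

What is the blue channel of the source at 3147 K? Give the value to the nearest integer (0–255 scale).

120

t = 3147/100 = 31.47; the t ≤ 66 branch applies.
B = 138.5·ln(31.47 − 10) − 305.0 = 138.5·ln 21.47 − 305.0 = 138.5·3.0667 − 305.0 = 119.732.
Rounded: 120.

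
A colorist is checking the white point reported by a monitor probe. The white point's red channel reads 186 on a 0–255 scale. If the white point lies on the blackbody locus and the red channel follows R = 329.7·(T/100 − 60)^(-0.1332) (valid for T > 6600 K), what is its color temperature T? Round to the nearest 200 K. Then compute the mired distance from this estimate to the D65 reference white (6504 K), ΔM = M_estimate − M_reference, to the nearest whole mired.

-79 mireds

(t − 60)^(-0.1332) = 186/329.7 = 0.56415.
t − 60 = 0.56415^(1/-0.1332) = 0.56415^(-7.508) = 73.521, so t = 133.521.
T = 100·t = 13352 K → 13400 K to the nearest 200 K.
M_estimate = 10⁶/13400 = 74.63; M_reference = 10⁶/6504 = 153.75.
ΔM = 74.63 − 153.75 = -79.12 → -79 mireds.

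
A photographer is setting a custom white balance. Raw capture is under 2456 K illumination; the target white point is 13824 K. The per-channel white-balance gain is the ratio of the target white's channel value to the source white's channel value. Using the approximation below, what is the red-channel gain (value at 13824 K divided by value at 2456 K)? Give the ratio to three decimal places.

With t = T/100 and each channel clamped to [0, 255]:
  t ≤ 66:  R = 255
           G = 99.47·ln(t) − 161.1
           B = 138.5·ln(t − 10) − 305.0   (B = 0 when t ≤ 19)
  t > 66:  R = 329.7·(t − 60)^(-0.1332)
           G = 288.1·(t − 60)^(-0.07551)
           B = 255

At 2456 K (t = 24.56):
  R = 255 by definition for t ≤ 66.
At 13824 K (t = 138.24):
  R = 329.7·(138.24 − 60)^(-0.1332) = 329.7·78.24^(-0.1332) = 329.7·0.55949 = 184.465.
Gain = 184.465 / 255.000 = 0.7234 → 0.723.

0.723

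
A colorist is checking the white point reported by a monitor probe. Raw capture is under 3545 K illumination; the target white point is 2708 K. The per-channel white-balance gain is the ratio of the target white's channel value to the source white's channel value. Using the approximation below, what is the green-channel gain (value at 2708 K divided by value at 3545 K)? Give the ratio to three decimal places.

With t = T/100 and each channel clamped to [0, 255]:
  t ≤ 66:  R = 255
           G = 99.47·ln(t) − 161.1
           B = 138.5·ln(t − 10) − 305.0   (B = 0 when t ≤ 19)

0.862

At 3545 K (t = 35.45):
  G = 99.47·ln 35.45 − 161.1 = 99.47·3.5681 − 161.1 = 193.821.
At 2708 K (t = 27.08):
  G = 99.47·ln 27.08 − 161.1 = 99.47·3.2988 − 161.1 = 167.031.
Gain = 167.031 / 193.821 = 0.8618 → 0.862.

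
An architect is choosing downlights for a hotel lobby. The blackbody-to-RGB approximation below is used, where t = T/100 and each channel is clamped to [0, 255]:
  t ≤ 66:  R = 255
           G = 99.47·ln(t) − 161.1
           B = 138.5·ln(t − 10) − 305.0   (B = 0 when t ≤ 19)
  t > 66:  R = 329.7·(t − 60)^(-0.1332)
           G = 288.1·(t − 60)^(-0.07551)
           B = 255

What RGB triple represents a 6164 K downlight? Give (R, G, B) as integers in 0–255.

(255, 249, 241)

t = 6164/100 = 61.64; the t ≤ 66 branch applies.
R = 255 by definition for t ≤ 66.
G = 99.47·ln 61.64 − 161.1 = 99.47·4.1213 − 161.1 = 248.847.
B = 138.5·ln(61.64 − 10) − 305.0 = 138.5·ln 51.64 − 305.0 = 138.5·3.9443 − 305.0 = 241.285.
Rounded: (255, 249, 241).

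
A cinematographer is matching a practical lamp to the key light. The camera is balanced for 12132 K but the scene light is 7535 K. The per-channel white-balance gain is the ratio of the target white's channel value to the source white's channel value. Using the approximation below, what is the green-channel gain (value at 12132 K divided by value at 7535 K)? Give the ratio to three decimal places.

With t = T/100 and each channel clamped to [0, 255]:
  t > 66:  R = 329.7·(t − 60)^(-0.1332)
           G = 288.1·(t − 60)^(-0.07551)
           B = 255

0.901

At 7535 K (t = 75.35):
  G = 288.1·(75.35 − 60)^(-0.07551) = 288.1·15.35^(-0.07551) = 288.1·0.81365 = 234.412.
At 12132 K (t = 121.32):
  G = 288.1·(121.32 − 60)^(-0.07551) = 288.1·61.32^(-0.07551) = 288.1·0.73286 = 211.136.
Gain = 211.136 / 234.412 = 0.9007 → 0.901.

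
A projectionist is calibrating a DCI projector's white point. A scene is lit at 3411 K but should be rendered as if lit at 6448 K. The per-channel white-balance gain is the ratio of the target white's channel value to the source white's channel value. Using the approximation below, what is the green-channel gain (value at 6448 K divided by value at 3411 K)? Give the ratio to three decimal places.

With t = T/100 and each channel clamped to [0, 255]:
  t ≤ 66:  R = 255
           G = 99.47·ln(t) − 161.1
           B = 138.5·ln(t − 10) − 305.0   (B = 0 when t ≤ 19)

1.333

At 3411 K (t = 34.11):
  G = 99.47·ln 34.11 − 161.1 = 99.47·3.5296 − 161.1 = 189.988.
At 6448 K (t = 64.48):
  G = 99.47·ln 64.48 − 161.1 = 99.47·4.1664 − 161.1 = 253.327.
Gain = 253.327 / 189.988 = 1.3334 → 1.333.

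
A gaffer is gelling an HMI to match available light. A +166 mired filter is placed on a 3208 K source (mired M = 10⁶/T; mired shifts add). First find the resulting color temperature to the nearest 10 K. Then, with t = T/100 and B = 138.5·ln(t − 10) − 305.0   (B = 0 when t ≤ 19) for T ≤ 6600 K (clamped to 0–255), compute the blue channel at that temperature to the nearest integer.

26

M_in = 10⁶/3208 = 311.72; M_out = 311.72 + (+166) = 477.72.
T_out = 10⁶/477.72 = 2093.3 K → 2090 K; t = 20.9.
B = 138.5·ln(20.9 − 10) − 305.0 = 138.5·ln 10.9 − 305.0 = 138.5·2.3888 − 305.0 = 25.844.
Rounded: 26.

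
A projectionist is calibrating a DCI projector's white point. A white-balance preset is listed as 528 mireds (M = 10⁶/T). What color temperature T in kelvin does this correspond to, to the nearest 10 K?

T = 10⁶ / 528 = 1893.94 K → 1890 K.

1890 K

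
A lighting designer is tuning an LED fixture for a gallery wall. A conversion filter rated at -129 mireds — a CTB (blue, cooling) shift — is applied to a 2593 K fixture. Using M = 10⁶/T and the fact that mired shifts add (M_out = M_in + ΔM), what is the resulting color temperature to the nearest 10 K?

M_in = 10⁶/2593 = 385.65 mireds.
M_out = 385.65 + (-129) = 256.65 mireds.
T_out = 10⁶/256.65 = 3896.3 K → 3900 K.

3900 K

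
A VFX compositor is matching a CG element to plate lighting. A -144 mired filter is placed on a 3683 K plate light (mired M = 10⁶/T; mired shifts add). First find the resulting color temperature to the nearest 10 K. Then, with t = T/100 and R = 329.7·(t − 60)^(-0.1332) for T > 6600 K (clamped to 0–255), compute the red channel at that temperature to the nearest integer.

M_in = 10⁶/3683 = 271.52; M_out = 271.52 + (-144) = 127.52.
T_out = 10⁶/127.52 = 7842.0 K → 7840 K; t = 78.4.
R = 329.7·(78.4 − 60)^(-0.1332) = 329.7·18.4^(-0.1332) = 329.7·0.67846 = 223.689.
Rounded: 224.

224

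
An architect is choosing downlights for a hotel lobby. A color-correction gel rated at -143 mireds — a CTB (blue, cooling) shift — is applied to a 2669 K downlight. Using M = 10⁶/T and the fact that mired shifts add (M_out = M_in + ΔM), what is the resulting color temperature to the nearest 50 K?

M_in = 10⁶/2669 = 374.67 mireds.
M_out = 374.67 + (-143) = 231.67 mireds.
T_out = 10⁶/231.67 = 4316.4 K → 4300 K.

4300 K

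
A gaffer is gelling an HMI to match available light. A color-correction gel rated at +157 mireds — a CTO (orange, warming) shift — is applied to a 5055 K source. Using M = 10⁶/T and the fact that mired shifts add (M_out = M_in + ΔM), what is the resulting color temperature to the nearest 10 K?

2820 K

M_in = 10⁶/5055 = 197.82 mireds.
M_out = 197.82 + (+157) = 354.82 mireds.
T_out = 10⁶/354.82 = 2818.3 K → 2820 K.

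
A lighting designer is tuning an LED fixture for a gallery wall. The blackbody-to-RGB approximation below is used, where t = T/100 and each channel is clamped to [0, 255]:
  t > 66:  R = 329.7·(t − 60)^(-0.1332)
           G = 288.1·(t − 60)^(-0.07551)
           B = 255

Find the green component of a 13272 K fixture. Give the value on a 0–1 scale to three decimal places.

0.817

t = 13272/100 = 132.72; the t > 66 branch applies.
G = 288.1·(132.72 − 60)^(-0.07551) = 288.1·72.72^(-0.07551) = 288.1·0.72348 = 208.435.
On a 0–1 scale: 208.435/255 = 0.8174 → 0.817.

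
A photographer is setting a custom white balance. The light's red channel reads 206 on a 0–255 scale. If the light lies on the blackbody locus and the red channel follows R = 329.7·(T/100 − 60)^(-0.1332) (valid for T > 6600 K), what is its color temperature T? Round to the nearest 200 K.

(t − 60)^(-0.1332) = 206/329.7 = 0.62481.
t − 60 = 0.62481^(1/-0.1332) = 0.62481^(-7.508) = 34.152, so t = 94.152.
T = 100·t = 9415 K → 9400 K to the nearest 200 K.

9400 K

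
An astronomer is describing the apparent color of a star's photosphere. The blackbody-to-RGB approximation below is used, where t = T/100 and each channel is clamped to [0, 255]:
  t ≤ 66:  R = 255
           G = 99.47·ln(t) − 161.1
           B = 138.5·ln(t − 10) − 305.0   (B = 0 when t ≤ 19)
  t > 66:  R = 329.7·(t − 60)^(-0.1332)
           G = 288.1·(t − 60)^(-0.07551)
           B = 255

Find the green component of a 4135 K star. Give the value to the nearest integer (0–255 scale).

t = 4135/100 = 41.35; the t ≤ 66 branch applies.
G = 99.47·ln 41.35 − 161.1 = 99.47·3.7221 − 161.1 = 209.135.
Rounded: 209.

209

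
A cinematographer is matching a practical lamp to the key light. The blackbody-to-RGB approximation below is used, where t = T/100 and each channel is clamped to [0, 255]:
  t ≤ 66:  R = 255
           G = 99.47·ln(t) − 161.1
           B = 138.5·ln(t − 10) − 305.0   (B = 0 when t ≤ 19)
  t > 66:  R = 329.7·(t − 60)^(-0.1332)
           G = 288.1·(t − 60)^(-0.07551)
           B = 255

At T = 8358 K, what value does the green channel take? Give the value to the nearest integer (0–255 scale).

227

t = 8358/100 = 83.58; the t > 66 branch applies.
G = 288.1·(83.58 − 60)^(-0.07551) = 288.1·23.58^(-0.07551) = 288.1·0.78770 = 226.936.
Rounded: 227.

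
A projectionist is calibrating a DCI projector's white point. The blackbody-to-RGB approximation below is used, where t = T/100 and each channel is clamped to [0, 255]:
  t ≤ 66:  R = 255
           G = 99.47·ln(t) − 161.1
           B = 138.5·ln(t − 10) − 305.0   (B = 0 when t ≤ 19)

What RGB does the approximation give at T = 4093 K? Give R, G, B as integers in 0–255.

t = 4093/100 = 40.93; the t ≤ 66 branch applies.
R = 255 by definition for t ≤ 66.
G = 99.47·ln 40.93 − 161.1 = 99.47·3.7119 − 161.1 = 208.119.
B = 138.5·ln(40.93 − 10) − 305.0 = 138.5·ln 30.93 − 305.0 = 138.5·3.4317 − 305.0 = 170.294.
Rounded: (255, 208, 170).

R=255, G=208, B=170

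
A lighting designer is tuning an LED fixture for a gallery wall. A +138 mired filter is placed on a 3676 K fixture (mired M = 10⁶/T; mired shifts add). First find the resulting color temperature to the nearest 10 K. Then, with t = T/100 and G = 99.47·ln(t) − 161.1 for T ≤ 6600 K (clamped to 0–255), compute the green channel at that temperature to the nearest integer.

157

M_in = 10⁶/3676 = 272.03; M_out = 272.03 + (+138) = 410.03.
T_out = 10⁶/410.03 = 2438.8 K → 2440 K; t = 24.4.
G = 99.47·ln 24.4 − 161.1 = 99.47·3.1946 − 161.1 = 156.665.
Rounded: 157.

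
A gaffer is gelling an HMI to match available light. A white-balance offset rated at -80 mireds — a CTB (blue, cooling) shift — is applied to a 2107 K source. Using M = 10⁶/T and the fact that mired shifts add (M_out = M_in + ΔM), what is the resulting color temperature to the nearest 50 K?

2550 K

M_in = 10⁶/2107 = 474.61 mireds.
M_out = 474.61 + (-80) = 394.61 mireds.
T_out = 10⁶/394.61 = 2534.2 K → 2550 K.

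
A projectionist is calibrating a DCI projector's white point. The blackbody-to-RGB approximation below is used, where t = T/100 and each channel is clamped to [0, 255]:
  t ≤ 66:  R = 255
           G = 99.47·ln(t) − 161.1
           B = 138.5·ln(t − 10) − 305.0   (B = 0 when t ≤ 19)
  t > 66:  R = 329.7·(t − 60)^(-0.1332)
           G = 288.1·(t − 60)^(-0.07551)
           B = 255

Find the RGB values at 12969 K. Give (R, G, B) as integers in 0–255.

t = 12969/100 = 129.69; the t > 66 branch applies.
R = 329.7·(129.69 − 60)^(-0.1332) = 329.7·69.69^(-0.1332) = 329.7·0.56818 = 187.331.
G = 288.1·(129.69 − 60)^(-0.07551) = 288.1·69.69^(-0.07551) = 288.1·0.72581 = 209.106.
B = 255 by definition for t > 66.
Rounded: (187, 209, 255).

(187, 209, 255)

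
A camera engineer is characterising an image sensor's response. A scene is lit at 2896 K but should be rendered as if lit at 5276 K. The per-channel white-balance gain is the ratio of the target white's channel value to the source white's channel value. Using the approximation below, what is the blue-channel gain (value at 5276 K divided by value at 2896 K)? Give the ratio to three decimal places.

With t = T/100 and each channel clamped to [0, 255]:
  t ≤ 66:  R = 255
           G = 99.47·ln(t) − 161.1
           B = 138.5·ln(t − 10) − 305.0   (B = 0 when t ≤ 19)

At 2896 K (t = 28.96):
  B = 138.5·ln(28.96 − 10) − 305.0 = 138.5·ln 18.96 − 305.0 = 138.5·2.9423 − 305.0 = 102.513.
At 5276 K (t = 52.76):
  B = 138.5·ln(52.76 − 10) − 305.0 = 138.5·ln 42.76 − 305.0 = 138.5·3.7556 − 305.0 = 215.151.
Gain = 215.151 / 102.513 = 2.0988 → 2.099.

2.099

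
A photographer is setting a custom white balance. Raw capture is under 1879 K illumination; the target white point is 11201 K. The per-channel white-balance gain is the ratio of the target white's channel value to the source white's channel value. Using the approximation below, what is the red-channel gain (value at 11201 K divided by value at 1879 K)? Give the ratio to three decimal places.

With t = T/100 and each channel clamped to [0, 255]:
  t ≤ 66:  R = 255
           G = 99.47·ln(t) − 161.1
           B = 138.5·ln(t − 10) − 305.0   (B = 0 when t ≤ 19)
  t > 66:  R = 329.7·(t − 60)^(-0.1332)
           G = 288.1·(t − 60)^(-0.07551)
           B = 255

0.764

At 1879 K (t = 18.79):
  R = 255 by definition for t ≤ 66.
At 11201 K (t = 112.01):
  R = 329.7·(112.01 − 60)^(-0.1332) = 329.7·52.01^(-0.1332) = 329.7·0.59077 = 194.776.
Gain = 194.776 / 255.000 = 0.7638 → 0.764.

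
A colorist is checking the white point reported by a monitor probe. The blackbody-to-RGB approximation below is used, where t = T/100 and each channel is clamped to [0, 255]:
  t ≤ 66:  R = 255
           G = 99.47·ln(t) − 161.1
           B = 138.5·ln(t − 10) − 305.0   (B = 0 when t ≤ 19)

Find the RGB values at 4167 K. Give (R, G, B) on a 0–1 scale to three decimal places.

t = 4167/100 = 41.67; the t ≤ 66 branch applies.
R = 255 by definition for t ≤ 66.
G = 99.47·ln 41.67 − 161.1 = 99.47·3.7298 − 161.1 = 209.901.
B = 138.5·ln(41.67 − 10) − 305.0 = 138.5·ln 31.67 − 305.0 = 138.5·3.4554 − 305.0 = 173.569.
Dividing each by 255: (1.0000, 0.8231, 0.6807) → (1.000, 0.823, 0.681).

(1.000, 0.823, 0.681)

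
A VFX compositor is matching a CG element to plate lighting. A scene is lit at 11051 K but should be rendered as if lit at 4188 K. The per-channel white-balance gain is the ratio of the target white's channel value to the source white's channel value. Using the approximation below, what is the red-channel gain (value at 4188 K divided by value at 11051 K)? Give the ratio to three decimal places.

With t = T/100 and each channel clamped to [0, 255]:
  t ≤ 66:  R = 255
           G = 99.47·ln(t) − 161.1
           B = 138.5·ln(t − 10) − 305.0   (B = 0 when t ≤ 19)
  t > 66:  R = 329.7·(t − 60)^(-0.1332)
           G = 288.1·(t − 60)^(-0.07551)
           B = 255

At 11051 K (t = 110.51):
  R = 329.7·(110.51 − 60)^(-0.1332) = 329.7·50.51^(-0.1332) = 329.7·0.59308 = 195.537.
At 4188 K (t = 41.88):
  R = 255 by definition for t ≤ 66.
Gain = 255.000 / 195.537 = 1.3041 → 1.304.

1.304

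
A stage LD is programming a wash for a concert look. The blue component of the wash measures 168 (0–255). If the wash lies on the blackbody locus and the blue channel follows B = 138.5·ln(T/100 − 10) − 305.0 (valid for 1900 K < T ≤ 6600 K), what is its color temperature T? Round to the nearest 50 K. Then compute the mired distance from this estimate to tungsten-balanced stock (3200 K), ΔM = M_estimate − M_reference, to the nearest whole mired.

-66 mireds

ln(t − 10) = (168 + 305.0) / 138.5 = 3.4152.
t − 10 = e^3.4152 = 30.422, so t = 40.422.
T = 100·t = 4042 K → 4050 K to the nearest 50 K.
M_estimate = 10⁶/4050 = 246.91; M_reference = 10⁶/3200 = 312.50.
ΔM = 246.91 − 312.50 = -65.59 → -66 mireds.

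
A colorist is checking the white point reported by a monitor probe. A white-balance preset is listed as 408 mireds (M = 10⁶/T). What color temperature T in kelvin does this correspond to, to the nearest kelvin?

T = 10⁶ / 408 = 2450.98 K → 2451 K.

2451 K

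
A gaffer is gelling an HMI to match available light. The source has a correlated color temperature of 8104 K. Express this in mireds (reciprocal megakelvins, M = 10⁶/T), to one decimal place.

123.4 mireds

M = 10⁶ / 8104 = 123.396 → 123.4 mireds.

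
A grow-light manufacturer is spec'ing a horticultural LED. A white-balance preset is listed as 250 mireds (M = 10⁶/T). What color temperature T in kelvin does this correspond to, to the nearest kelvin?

T = 10⁶ / 250 = 4000.00 K → 4000 K.

4000 K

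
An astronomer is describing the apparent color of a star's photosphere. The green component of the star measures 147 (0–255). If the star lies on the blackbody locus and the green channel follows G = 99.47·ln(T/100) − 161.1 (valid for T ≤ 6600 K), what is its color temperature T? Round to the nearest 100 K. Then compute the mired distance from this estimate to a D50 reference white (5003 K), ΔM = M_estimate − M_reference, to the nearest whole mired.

ln t = (147 + 161.1) / 99.47 = 3.0974.
t = e^3.0974 = 22.141.
T = 100·t = 2214 K → 2200 K to the nearest 100 K.
M_estimate = 10⁶/2200 = 454.55; M_reference = 10⁶/5003 = 199.88.
ΔM = 454.55 − 199.88 = 254.67 → +255 mireds.

+255 mireds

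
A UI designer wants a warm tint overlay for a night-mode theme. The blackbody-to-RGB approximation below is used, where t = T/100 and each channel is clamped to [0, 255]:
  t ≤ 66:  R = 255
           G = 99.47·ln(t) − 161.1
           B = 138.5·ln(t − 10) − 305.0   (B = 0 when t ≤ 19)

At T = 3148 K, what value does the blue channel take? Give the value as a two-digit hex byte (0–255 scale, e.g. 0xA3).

0x78

t = 3148/100 = 31.48; the t ≤ 66 branch applies.
B = 138.5·ln(31.48 − 10) − 305.0 = 138.5·ln 21.48 − 305.0 = 138.5·3.0671 − 305.0 = 119.796.
Rounded: 120; in hex, 0x78.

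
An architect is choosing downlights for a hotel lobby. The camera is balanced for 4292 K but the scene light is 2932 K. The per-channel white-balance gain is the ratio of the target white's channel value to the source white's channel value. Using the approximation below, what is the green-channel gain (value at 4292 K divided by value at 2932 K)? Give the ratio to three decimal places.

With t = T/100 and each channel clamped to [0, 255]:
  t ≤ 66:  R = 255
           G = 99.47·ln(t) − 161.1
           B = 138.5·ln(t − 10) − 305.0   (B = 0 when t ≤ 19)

At 2932 K (t = 29.32):
  G = 99.47·ln 29.32 − 161.1 = 99.47·3.3783 − 161.1 = 174.937.
At 4292 K (t = 42.92):
  G = 99.47·ln 42.92 − 161.1 = 99.47·3.7593 − 161.1 = 212.841.
Gain = 212.841 / 174.937 = 1.2167 → 1.217.

1.217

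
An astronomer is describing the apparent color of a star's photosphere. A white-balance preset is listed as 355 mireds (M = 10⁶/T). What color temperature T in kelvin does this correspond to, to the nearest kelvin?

T = 10⁶ / 355 = 2816.90 K → 2817 K.

2817 K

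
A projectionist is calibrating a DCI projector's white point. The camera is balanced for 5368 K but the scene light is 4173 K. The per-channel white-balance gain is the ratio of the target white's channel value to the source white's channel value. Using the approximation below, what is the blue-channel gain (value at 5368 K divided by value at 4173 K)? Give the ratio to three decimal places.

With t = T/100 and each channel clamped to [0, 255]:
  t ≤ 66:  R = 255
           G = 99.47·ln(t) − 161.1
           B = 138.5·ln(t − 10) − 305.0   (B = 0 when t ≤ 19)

1.255

At 4173 K (t = 41.73):
  B = 138.5·ln(41.73 − 10) − 305.0 = 138.5·ln 31.73 − 305.0 = 138.5·3.4573 − 305.0 = 173.831.
At 5368 K (t = 53.68):
  B = 138.5·ln(53.68 − 10) − 305.0 = 138.5·ln 43.68 − 305.0 = 138.5·3.7769 − 305.0 = 218.099.
Gain = 218.099 / 173.831 = 1.2547 → 1.255.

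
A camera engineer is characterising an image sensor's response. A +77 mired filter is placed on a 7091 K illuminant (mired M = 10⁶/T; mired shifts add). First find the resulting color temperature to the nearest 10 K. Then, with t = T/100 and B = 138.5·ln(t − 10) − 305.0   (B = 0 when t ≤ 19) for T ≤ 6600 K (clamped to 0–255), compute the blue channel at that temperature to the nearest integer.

191

M_in = 10⁶/7091 = 141.02; M_out = 141.02 + (+77) = 218.02.
T_out = 10⁶/218.02 = 4586.7 K → 4590 K; t = 45.9.
B = 138.5·ln(45.9 − 10) − 305.0 = 138.5·ln 35.9 − 305.0 = 138.5·3.5807 − 305.0 = 190.932.
Rounded: 191.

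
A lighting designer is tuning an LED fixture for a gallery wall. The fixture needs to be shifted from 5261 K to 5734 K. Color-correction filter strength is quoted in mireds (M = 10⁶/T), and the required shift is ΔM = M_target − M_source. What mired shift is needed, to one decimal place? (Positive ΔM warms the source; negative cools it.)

-15.7 mireds

M_source = 10⁶/5261 = 190.078; M_target = 10⁶/5734 = 174.398.
ΔM = 174.398 − 190.078 = -15.680 → -15.7 mireds, a cooling shift.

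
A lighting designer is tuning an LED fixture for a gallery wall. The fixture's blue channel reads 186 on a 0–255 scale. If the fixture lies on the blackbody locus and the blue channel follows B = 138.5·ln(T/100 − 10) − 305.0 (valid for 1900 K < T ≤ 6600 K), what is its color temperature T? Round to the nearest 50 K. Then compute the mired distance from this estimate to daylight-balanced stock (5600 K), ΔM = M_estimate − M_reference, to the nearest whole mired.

+46 mireds

ln(t − 10) = (186 + 305.0) / 138.5 = 3.5451.
t − 10 = e^3.5451 = 34.644, so t = 44.644.
T = 100·t = 4464 K → 4450 K to the nearest 50 K.
M_estimate = 10⁶/4450 = 224.72; M_reference = 10⁶/5600 = 178.57.
ΔM = 224.72 − 178.57 = 46.15 → +46 mireds.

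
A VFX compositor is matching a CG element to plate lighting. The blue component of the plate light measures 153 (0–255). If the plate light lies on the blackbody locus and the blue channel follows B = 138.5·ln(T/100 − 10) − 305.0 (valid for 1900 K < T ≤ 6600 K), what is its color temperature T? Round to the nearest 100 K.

ln(t − 10) = (153 + 305.0) / 138.5 = 3.3069.
t − 10 = e^3.3069 = 27.299, so t = 37.299.
T = 100·t = 3730 K → 3700 K to the nearest 100 K.

3700 K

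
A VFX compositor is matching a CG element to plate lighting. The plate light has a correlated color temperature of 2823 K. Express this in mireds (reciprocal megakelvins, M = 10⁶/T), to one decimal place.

354.2 mireds

M = 10⁶ / 2823 = 354.233 → 354.2 mireds.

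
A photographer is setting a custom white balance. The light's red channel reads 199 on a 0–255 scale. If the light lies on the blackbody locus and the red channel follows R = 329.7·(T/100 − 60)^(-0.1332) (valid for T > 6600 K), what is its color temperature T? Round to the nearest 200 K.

(t − 60)^(-0.1332) = 199/329.7 = 0.60358.
t − 60 = 0.60358^(1/-0.1332) = 0.60358^(-7.508) = 44.273, so t = 104.273.
T = 100·t = 10427 K → 10400 K to the nearest 200 K.

10400 K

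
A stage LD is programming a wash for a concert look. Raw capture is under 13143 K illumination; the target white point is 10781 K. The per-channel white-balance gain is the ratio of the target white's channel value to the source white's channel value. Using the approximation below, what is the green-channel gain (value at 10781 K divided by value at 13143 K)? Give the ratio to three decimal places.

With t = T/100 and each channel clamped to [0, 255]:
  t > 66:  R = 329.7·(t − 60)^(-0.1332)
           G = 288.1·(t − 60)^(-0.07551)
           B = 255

At 13143 K (t = 131.43):
  G = 288.1·(131.43 − 60)^(-0.07551) = 288.1·71.43^(-0.07551) = 288.1·0.72446 = 208.716.
At 10781 K (t = 107.81):
  G = 288.1·(107.81 − 60)^(-0.07551) = 288.1·47.81^(-0.07551) = 288.1·0.74676 = 215.141.
Gain = 215.141 / 208.716 = 1.0308 → 1.031.

1.031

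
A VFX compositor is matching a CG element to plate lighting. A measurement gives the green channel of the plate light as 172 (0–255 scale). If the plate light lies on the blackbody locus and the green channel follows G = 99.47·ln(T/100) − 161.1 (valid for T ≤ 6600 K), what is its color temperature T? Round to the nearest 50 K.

ln t = (172 + 161.1) / 99.47 = 3.3487.
t = e^3.3487 = 28.467.
T = 100·t = 2847 K → 2850 K to the nearest 50 K.

2850 K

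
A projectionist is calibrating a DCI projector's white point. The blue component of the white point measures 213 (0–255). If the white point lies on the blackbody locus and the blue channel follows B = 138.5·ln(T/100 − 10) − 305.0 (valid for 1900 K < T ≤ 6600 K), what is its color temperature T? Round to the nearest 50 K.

5200 K

ln(t − 10) = (213 + 305.0) / 138.5 = 3.7401.
t − 10 = e^3.7401 = 42.101, so t = 52.101.
T = 100·t = 5210 K → 5200 K to the nearest 50 K.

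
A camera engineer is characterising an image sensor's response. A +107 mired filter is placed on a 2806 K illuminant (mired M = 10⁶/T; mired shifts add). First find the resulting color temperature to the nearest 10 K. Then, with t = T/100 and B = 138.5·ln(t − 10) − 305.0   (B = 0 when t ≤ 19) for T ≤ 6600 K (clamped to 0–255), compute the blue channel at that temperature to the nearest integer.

34

M_in = 10⁶/2806 = 356.38; M_out = 356.38 + (+107) = 463.38.
T_out = 10⁶/463.38 = 2158.1 K → 2160 K; t = 21.6.
B = 138.5·ln(21.6 − 10) − 305.0 = 138.5·ln 11.6 − 305.0 = 138.5·2.4510 − 305.0 = 34.464.
Rounded: 34.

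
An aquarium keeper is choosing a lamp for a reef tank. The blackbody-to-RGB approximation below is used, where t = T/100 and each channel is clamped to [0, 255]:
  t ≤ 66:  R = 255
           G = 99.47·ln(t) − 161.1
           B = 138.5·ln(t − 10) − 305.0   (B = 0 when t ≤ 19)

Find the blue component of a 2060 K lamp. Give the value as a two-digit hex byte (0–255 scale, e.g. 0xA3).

0x16

t = 2060/100 = 20.6; the t ≤ 66 branch applies.
B = 138.5·ln(20.6 − 10) − 305.0 = 138.5·ln 10.6 − 305.0 = 138.5·2.3609 − 305.0 = 21.978.
Rounded: 22; in hex, 0x16.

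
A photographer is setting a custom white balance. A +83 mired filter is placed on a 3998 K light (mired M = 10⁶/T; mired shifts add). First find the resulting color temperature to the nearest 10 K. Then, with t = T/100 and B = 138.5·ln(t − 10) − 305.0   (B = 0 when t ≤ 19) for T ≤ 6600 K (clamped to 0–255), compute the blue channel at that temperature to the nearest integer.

M_in = 10⁶/3998 = 250.13; M_out = 250.13 + (+83) = 333.13.
T_out = 10⁶/333.13 = 3001.9 K → 3000 K; t = 30.
B = 138.5·ln(30 − 10) − 305.0 = 138.5·ln 20 − 305.0 = 138.5·2.9957 − 305.0 = 109.909.
Rounded: 110.

110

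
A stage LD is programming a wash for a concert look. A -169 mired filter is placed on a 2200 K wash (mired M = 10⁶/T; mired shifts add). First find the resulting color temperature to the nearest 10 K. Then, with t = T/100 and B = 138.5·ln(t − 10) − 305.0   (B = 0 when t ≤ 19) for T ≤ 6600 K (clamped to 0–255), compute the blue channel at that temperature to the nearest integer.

141

M_in = 10⁶/2200 = 454.55; M_out = 454.55 + (-169) = 285.55.
T_out = 10⁶/285.55 = 3502.1 K → 3500 K; t = 35.
B = 138.5·ln(35 − 10) − 305.0 = 138.5·ln 25 − 305.0 = 138.5·3.2189 − 305.0 = 140.814.
Rounded: 141.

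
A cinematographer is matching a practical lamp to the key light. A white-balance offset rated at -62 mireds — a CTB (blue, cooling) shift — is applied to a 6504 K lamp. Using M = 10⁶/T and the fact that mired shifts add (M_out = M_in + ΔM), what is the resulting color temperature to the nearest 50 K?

M_in = 10⁶/6504 = 153.75 mireds.
M_out = 153.75 + (-62) = 91.75 mireds.
T_out = 10⁶/91.75 = 10899.0 K → 10900 K.

10900 K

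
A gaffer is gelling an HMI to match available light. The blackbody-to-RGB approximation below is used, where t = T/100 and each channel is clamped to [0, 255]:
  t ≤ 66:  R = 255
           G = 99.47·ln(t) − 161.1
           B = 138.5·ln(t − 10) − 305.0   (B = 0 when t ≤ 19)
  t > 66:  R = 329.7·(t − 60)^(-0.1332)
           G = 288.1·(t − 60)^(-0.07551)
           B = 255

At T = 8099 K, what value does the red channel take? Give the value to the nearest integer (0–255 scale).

220

t = 8099/100 = 80.99; the t > 66 branch applies.
R = 329.7·(80.99 − 60)^(-0.1332) = 329.7·20.99^(-0.1332) = 329.7·0.66667 = 219.800.
Rounded: 220.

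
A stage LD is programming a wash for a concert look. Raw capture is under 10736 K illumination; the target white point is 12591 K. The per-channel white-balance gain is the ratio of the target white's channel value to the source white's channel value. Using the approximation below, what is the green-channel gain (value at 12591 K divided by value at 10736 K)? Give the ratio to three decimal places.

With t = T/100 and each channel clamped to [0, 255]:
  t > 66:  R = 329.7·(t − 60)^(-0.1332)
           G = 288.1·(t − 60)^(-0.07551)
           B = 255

At 10736 K (t = 107.36):
  G = 288.1·(107.36 − 60)^(-0.07551) = 288.1·47.36^(-0.07551) = 288.1·0.74729 = 215.294.
At 12591 K (t = 125.91):
  G = 288.1·(125.91 − 60)^(-0.07551) = 288.1·65.91^(-0.07551) = 288.1·0.72887 = 209.988.
Gain = 209.988 / 215.294 = 0.9754 → 0.975.

0.975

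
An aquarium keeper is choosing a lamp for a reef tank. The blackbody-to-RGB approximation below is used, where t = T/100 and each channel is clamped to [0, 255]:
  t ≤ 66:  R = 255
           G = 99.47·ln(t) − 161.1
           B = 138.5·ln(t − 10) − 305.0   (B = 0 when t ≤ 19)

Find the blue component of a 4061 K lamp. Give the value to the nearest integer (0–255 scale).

t = 4061/100 = 40.61; the t ≤ 66 branch applies.
B = 138.5·ln(40.61 − 10) − 305.0 = 138.5·ln 30.61 − 305.0 = 138.5·3.4213 − 305.0 = 168.854.
Rounded: 169.

169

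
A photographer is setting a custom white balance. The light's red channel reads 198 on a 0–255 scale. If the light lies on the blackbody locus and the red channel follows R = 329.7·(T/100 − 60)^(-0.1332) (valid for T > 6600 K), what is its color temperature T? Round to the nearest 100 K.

10600 K

(t − 60)^(-0.1332) = 198/329.7 = 0.60055.
t − 60 = 0.60055^(1/-0.1332) = 0.60055^(-7.508) = 45.980, so t = 105.980.
T = 100·t = 10598 K → 10600 K to the nearest 100 K.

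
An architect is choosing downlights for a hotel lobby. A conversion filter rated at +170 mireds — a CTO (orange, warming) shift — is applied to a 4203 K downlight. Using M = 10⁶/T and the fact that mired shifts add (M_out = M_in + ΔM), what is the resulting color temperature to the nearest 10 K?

2450 K

M_in = 10⁶/4203 = 237.93 mireds.
M_out = 237.93 + (+170) = 407.93 mireds.
T_out = 10⁶/407.93 = 2451.4 K → 2450 K.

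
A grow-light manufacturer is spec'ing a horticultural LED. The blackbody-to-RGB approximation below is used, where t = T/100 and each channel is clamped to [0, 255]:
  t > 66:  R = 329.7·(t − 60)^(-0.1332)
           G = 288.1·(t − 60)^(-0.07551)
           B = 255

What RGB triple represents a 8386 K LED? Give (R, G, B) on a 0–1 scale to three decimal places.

(0.847, 0.889, 1.000)

t = 8386/100 = 83.86; the t > 66 branch applies.
R = 329.7·(83.86 − 60)^(-0.1332) = 329.7·23.86^(-0.1332) = 329.7·0.65538 = 216.079.
G = 288.1·(83.86 − 60)^(-0.07551) = 288.1·23.86^(-0.07551) = 288.1·0.78700 = 226.733.
B = 255 by definition for t > 66.
Dividing each by 255: (0.8474, 0.8892, 1.0000) → (0.847, 0.889, 1.000).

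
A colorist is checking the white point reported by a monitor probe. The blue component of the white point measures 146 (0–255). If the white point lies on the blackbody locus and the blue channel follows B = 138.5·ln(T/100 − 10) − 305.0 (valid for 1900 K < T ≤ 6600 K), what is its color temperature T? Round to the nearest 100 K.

ln(t − 10) = (146 + 305.0) / 138.5 = 3.2563.
t − 10 = e^3.2563 = 25.954, so t = 35.954.
T = 100·t = 3595 K → 3600 K to the nearest 100 K.

3600 K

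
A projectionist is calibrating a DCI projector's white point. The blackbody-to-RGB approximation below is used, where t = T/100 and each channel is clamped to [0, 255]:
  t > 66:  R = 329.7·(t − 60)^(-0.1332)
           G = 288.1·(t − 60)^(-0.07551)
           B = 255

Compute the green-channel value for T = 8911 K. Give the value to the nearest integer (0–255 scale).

t = 8911/100 = 89.11; the t > 66 branch applies.
G = 288.1·(89.11 − 60)^(-0.07551) = 288.1·29.11^(-0.07551) = 288.1·0.77526 = 223.354.
Rounded: 223.

223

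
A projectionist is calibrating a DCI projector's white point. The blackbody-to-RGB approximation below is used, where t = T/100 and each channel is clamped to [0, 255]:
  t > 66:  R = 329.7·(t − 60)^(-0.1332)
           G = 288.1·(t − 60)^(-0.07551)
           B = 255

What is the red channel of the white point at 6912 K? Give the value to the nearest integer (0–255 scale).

246

t = 6912/100 = 69.12; the t > 66 branch applies.
R = 329.7·(69.12 − 60)^(-0.1332) = 329.7·9.12^(-0.1332) = 329.7·0.74495 = 245.611.
Rounded: 246.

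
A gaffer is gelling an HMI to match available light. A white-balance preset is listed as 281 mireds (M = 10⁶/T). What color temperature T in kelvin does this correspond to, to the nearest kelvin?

3559 K

T = 10⁶ / 281 = 3558.72 K → 3559 K.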